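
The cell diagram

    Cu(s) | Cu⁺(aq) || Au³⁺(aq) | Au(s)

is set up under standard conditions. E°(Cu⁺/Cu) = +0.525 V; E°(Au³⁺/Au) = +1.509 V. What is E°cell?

+0.984 V

By convention the left-hand electrode in cell notation is the anode (oxidation) and the right-hand electrode is the cathode (reduction).
E°cell = E°(right) − E°(left) = +1.509 − (+0.525) = +0.984 V.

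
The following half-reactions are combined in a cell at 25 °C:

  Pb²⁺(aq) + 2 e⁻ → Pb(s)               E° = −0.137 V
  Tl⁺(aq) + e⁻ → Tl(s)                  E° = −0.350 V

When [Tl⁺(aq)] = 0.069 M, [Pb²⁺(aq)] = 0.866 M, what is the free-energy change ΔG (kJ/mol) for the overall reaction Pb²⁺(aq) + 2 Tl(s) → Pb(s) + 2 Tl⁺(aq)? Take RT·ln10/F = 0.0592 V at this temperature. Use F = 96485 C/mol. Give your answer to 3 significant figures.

With Pb²⁺/Pb reduced at the cathode, E°cell = −0.137 − (−0.350) = +0.213 V and n = 2.
Q = [Tl⁺(aq)]^2 / [Pb²⁺(aq)] = 0.0055, so log Q = −2.260 and E = +0.213 − (0.0592/2)(−2.260) = +0.2799 V.
ΔG = −nFE = −(2)(96485)(+0.2799) J/mol = −54.0 kJ/mol.

−54.0 kJ/mol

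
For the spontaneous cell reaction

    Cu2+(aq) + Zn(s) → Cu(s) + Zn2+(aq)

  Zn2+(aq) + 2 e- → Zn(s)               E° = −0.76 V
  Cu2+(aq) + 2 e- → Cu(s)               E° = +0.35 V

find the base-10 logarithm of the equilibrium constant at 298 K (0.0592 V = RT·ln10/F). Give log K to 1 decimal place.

The Cu²⁺/Cu couple is reduced (cathode); E°cell = +0.35 − (−0.76) = +1.11 V with n = 2.
At equilibrium E = 0, so log K = nE°cell / 0.0592 = (2)(+1.11) / 0.0592 = 37.5.

log K = 37.5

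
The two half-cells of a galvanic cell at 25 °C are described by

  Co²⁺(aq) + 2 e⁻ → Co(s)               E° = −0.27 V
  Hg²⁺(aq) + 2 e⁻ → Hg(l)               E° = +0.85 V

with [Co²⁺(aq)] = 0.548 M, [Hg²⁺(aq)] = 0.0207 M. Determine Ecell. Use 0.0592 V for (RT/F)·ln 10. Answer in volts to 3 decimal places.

Hg²⁺/Hg is reduced (cathode, E° = +0.85 V) and Co²⁺/Co is oxidized (anode).
E°cell = +0.85 − (−0.27) = +1.12 V, with n = 2 electrons transferred.
The balanced reaction is Hg²⁺(aq) + Co(s) → Hg(l) + Co²⁺(aq), so Q = [Co²⁺(aq)] / [Hg²⁺(aq)] = 26.5 and log Q = 1.423.
Applying E = E° − (RT ln10/nF)·log Q gives +1.12 − (0.0592/2)(1.423) = +1.078 V.

+1.078 V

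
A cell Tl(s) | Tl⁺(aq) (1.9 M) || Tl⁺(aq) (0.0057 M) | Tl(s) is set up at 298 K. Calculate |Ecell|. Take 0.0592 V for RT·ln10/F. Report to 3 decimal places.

For a concentration cell E°cell = 0, since both electrodes use the same couple.
The compartment with the higher Tl⁺(aq) concentration (1.9 M) acts as the cathode; ions are reduced there and produced at the dilute (0.0057 M) anode.
With n = 1, Ecell = −(0.0592/1)·log([dilute]/[conc]) = −(0.0592/1)·log(0.0057/1.9) = +0.149 V.

0.149 V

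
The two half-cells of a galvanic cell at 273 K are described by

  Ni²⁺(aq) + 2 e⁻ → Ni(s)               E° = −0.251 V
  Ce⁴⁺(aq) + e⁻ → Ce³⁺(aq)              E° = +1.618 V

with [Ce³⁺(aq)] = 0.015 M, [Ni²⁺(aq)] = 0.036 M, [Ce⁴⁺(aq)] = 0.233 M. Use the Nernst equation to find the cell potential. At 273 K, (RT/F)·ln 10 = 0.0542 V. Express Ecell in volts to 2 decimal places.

Ce⁴⁺/Ce³⁺ is reduced (cathode, E° = +1.618 V) and Ni²⁺/Ni is oxidized (anode).
E°cell = E°cat − E°an = +1.618 − (−0.251) = +1.869 V; n = 2.
For the overall reaction 2 Ce⁴⁺(aq) + Ni(s) → 2 Ce³⁺(aq) + Ni²⁺(aq), Q = ([Ce³⁺(aq)]^2·[Ni²⁺(aq)]) / [Ce⁴⁺(aq)]^2 = 0.000149, giving log Q = −3.826.
E = E° − (0.0542/n)·log Q = +1.869 − (0.0542/2)(−3.826) = +1.97 V.

+1.97 V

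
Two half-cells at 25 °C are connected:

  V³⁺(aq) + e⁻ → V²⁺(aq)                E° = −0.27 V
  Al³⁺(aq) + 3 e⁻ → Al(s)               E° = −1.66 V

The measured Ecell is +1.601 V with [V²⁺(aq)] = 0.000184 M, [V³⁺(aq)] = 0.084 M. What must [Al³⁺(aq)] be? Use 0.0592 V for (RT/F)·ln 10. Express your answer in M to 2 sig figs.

0.0019 M

The V³⁺/V²⁺ couple has the larger reduction potential, so it is the cathode: E°cell = −0.27 − (−1.66) = +1.39 V and n = 3.
From the Nernst equation, log Q = n(E° − E)/0.0592 = 3·(+1.39 − (+1.601))/0.0592 = −10.693.
For 3 V³⁺(aq) + Al(s) → 3 V²⁺(aq) + Al³⁺(aq), the reaction quotient is Q = ([V²⁺(aq)]^3·[Al³⁺(aq)]) / [V³⁺(aq)]^3.
Isolating [Al³⁺(aq)] in Q = 10^{−10.693} yields log [Al³⁺(aq)] = −2.715, i.e. 0.0019 M.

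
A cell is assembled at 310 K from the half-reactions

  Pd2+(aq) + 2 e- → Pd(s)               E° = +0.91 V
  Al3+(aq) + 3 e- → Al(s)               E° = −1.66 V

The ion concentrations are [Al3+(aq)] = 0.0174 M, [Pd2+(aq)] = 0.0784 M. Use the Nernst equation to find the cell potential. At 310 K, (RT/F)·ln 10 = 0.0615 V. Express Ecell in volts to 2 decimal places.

+2.57 V

The Pd²⁺/Pd couple has the more positive E°, so it is the cathode; Al³⁺/Al is the anode.
E°cell = +0.91 − (−1.66) = +2.57 V, with n = 6 electrons transferred.
The balanced reaction is 3 Pd2+(aq) + 2 Al(s) → 3 Pd(s) + 2 Al3+(aq), so Q = [Al3+(aq)]^2 / [Pd2+(aq)]^3 = 0.628 and log Q = −0.202.
Applying E = E° − (RT ln10/nF)·log Q gives +2.57 − (0.0615/6)(−0.202) = +2.57 V.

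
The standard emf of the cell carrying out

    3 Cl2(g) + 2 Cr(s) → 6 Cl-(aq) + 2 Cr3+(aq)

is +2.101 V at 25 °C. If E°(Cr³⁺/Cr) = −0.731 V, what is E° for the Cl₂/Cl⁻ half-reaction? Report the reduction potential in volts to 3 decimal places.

+1.370 V

In the reaction as written the Cl₂/Cl⁻ couple is reduced (cathode) and Cr³⁺/Cr is oxidized (anode), so E°cell = E°(Cl₂/Cl⁻) − E°(Cr³⁺/Cr).
E°(Cl₂/Cl⁻) = E°cell + E°(anode) = +2.101 + (−0.731) = +1.370 V.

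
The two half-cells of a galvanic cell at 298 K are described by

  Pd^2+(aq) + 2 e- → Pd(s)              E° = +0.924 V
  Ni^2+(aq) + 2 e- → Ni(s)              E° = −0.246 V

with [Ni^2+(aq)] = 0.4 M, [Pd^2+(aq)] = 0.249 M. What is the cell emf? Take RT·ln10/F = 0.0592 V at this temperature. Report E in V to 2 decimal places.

+1.16 V

Pd²⁺/Pd is reduced (cathode, E° = +0.924 V) and Ni²⁺/Ni is oxidized (anode).
The standard potential is +0.924 − (−0.246) = +1.170 V and the balanced reaction transfers n = 2 electrons.
Balancing gives Pd^2+(aq) + Ni(s) → Pd(s) + Ni^2+(aq); hence Q = [Ni^2+(aq)] / [Pd^2+(aq)] = 1.61 (log Q = 0.206).
By the Nernst equation, E = +1.170 − (0.0592/2)·(0.206) = +1.16 V.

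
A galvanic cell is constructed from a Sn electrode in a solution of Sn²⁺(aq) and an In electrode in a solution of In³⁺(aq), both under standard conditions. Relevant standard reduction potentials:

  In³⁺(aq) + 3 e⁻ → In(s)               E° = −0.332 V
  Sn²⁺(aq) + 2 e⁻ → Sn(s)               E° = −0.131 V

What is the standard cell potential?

Of the two couples in this cell, the one with the more positive reduction potential is reduced at the cathode: here that is Sn²⁺/Sn (−0.131 V); In³⁺/In (−0.332 V) is the anode.
E°cell = E°(cathode) − E°(anode) = −0.131 − (−0.332) = +0.201 V.

+0.201 V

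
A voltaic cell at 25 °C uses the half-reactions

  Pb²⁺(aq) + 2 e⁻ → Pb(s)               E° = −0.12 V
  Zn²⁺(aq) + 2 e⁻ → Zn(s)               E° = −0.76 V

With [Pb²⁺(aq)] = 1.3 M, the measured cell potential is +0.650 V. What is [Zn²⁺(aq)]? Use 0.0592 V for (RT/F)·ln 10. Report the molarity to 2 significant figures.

0.60 M

With Pb²⁺/Pb at the cathode and Zn²⁺/Zn at the anode, E°cell = −0.12 − (−0.76) = +0.64 V (n = 2).
Rearranging E = E° − (0.0592/n)·log Q gives log Q = 2(+0.64 − (+0.650))/0.0592 = −0.338.
Balancing electrons gives Pb²⁺(aq) + Zn(s) → Pb(s) + Zn²⁺(aq); thus Q = [Zn²⁺(aq)] / [Pb²⁺(aq)].
Isolating [Zn²⁺(aq)] in Q = 10^{−0.338} yields log [Zn²⁺(aq)] = −0.224, i.e. 0.60 M.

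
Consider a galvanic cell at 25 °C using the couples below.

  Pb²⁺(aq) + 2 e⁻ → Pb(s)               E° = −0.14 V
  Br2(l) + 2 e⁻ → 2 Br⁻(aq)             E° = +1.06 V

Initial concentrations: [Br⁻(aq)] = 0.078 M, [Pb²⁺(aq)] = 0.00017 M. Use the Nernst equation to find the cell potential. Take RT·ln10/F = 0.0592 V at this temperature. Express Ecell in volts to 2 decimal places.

+1.38 V

Br₂/Br⁻ is reduced (cathode, E° = +1.06 V) and Pb²⁺/Pb is oxidized (anode).
The standard potential is +1.06 − (−0.14) = +1.20 V and the balanced reaction transfers n = 2 electrons.
Balancing gives Br2(l) + Pb(s) → 2 Br⁻(aq) + Pb²⁺(aq); hence Q = [Br⁻(aq)]^2·[Pb²⁺(aq)] = 1.03×10^−6 (log Q = −5.985).
By the Nernst equation, E = +1.20 − (0.0592/2)·(−5.985) = +1.38 V.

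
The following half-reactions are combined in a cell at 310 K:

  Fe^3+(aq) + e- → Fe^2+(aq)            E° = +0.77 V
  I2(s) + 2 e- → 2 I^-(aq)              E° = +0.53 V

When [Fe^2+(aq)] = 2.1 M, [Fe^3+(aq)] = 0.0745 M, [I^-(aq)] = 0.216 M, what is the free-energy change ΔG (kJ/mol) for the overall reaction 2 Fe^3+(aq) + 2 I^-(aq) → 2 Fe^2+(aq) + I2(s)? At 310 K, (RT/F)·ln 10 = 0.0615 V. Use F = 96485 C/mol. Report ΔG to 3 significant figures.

−21.2 kJ/mol

The standard cell potential is +0.77 − (+0.53) = +0.24 V, with n = 2 electrons in the balanced equation.
Here Q = [Fe^2+(aq)]^2 / ([Fe^3+(aq)]^2·[I^-(aq)]^2) = 1.7×10^4 (log Q = 4.231), giving E = +0.24 − (0.0615/2)·(4.231) = +0.1099 V.
Finally ΔG = −nFE = −(2)(96485 C/mol)(+0.1099 V) = −21.2 kJ/mol.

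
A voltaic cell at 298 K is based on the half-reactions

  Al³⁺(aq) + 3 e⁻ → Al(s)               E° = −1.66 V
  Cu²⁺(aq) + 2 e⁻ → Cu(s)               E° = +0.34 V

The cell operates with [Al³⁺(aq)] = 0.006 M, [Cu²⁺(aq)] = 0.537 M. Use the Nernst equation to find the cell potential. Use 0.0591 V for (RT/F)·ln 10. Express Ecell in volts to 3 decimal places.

Cu²⁺/Cu is reduced (cathode, E° = +0.34 V) and Al³⁺/Al is oxidized (anode).
E°cell = E°cat − E°an = +0.34 − (−1.66) = +2.00 V; n = 6.
The balanced reaction is 3 Cu²⁺(aq) + 2 Al(s) → 3 Cu(s) + 2 Al³⁺(aq), so Q = [Al³⁺(aq)]^2 / [Cu²⁺(aq)]^3 = 0.000232 and log Q = −3.634.
E = E° − (0.0591/n)·log Q = +2.00 − (0.0591/6)(−3.634) = +2.036 V.

+2.036 V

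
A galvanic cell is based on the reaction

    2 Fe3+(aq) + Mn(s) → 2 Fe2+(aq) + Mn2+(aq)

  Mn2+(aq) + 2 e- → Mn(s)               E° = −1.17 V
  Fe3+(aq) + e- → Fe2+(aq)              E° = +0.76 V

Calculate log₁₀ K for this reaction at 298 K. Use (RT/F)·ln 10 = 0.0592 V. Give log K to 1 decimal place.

The Fe³⁺/Fe²⁺ couple is reduced (cathode); E°cell = +0.76 − (−1.17) = +1.93 V with n = 2.
At equilibrium E = 0, so log K = nE°cell / 0.0592 = (2)(+1.93) / 0.0592 = 65.2.

log K = 65.2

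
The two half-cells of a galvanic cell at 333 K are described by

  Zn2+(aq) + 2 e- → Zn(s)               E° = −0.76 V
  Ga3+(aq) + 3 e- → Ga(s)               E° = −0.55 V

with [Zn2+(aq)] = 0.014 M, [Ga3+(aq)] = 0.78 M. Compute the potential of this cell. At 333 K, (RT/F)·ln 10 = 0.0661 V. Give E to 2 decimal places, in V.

Since E°(Ga³⁺/Ga) > E°(Zn²⁺/Zn), Ga³⁺/Ga serves as the cathode.
E°cell = −0.55 − (−0.76) = +0.21 V, with n = 6 electrons transferred.
Balancing gives 2 Ga3+(aq) + 3 Zn(s) → 2 Ga(s) + 3 Zn2+(aq); hence Q = [Zn2+(aq)]^3 / [Ga3+(aq)]^2 = 4.51×10^−6 (log Q = −5.346).
By the Nernst equation, E = +0.21 − (0.0661/6)·(−5.346) = +0.27 V.

+0.27 V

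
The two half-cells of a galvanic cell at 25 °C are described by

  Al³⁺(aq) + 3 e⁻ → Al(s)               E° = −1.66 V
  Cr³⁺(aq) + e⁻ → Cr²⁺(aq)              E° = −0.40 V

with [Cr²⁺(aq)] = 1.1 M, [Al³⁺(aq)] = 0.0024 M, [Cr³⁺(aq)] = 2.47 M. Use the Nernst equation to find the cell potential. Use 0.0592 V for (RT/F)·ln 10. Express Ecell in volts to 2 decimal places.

Since E°(Cr³⁺/Cr²⁺) > E°(Al³⁺/Al), Cr³⁺/Cr²⁺ serves as the cathode.
The standard potential is −0.40 − (−1.66) = +1.26 V and the balanced reaction transfers n = 3 electrons.
The balanced reaction is 3 Cr³⁺(aq) + Al(s) → 3 Cr²⁺(aq) + Al³⁺(aq), so Q = ([Cr²⁺(aq)]^3·[Al³⁺(aq)]) / [Cr³⁺(aq)]^3 = 0.000212 and log Q = −3.674.
E = E° − (0.0592/n)·log Q = +1.26 − (0.0592/3)(−3.674) = +1.33 V.

+1.33 V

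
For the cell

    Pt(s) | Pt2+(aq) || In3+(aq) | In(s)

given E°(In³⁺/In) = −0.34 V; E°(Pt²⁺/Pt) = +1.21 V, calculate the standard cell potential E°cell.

By convention the left-hand electrode in cell notation is the anode (oxidation) and the right-hand electrode is the cathode (reduction).
E°cell = E°(right) − E°(left) = −0.34 − (+1.21) = −1.55 V.
The negative sign shows that, as written, the cell would require an external voltage to drive the reaction.

−1.55 V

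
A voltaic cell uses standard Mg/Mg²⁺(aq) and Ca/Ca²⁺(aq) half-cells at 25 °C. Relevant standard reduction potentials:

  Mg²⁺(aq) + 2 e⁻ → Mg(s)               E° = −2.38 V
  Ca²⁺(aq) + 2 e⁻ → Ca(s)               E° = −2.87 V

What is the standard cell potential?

The Mg²⁺/Mg couple has the higher E°, so Mg ion is reduced (cathode) and Ca is oxidized (anode).
E°cell = E°(cathode) − E°(anode) = −2.38 − (−2.87) = +0.49 V.

+0.49 V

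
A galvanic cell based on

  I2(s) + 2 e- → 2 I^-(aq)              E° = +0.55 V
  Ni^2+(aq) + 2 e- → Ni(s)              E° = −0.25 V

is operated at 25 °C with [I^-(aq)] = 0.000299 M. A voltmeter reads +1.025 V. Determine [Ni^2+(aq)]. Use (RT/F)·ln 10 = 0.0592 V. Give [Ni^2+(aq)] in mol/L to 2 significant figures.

The I₂/I⁻ couple has the larger reduction potential, so it is the cathode: E°cell = +0.55 − (−0.25) = +0.80 V and n = 2.
Since E = E° − (0.0592/n)·log Q, log Q = n(E° − E)/0.0592 = −7.601.
The balanced reaction is I2(s) + Ni(s) → 2 I^-(aq) + Ni^2+(aq), so Q = [I^-(aq)]^2·[Ni^2+(aq)].
Isolating [Ni^2+(aq)] in Q = 10^{−7.601} yields log [Ni^2+(aq)] = −0.552, i.e. 0.28 M.

0.28 M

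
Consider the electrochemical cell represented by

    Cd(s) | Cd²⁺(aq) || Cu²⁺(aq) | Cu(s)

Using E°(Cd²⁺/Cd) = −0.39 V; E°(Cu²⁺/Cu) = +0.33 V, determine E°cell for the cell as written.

+0.72 V

By convention the left-hand electrode in cell notation is the anode (oxidation) and the right-hand electrode is the cathode (reduction).
E°cell = E°(right) − E°(left) = +0.33 − (−0.39) = +0.72 V.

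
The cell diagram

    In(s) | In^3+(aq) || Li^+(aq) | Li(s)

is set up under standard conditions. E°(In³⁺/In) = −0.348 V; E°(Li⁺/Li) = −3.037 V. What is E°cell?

−2.689 V

By convention the left-hand electrode in cell notation is the anode (oxidation) and the right-hand electrode is the cathode (reduction).
E°cell = E°(right) − E°(left) = −3.037 − (−0.348) = −2.689 V.
The negative sign shows that, as written, the cell would require an external voltage to drive the reaction.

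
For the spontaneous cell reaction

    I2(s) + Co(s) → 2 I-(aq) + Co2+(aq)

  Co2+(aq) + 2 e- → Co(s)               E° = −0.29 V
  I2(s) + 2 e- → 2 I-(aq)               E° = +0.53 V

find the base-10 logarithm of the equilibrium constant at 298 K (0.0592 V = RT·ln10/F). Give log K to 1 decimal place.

The I₂/I⁻ couple is reduced (cathode); E°cell = +0.53 − (−0.29) = +0.82 V with n = 2.
At equilibrium E = 0, so log K = nE°cell / 0.0592 = (2)(+0.82) / 0.0592 = 27.7.

log K = 27.7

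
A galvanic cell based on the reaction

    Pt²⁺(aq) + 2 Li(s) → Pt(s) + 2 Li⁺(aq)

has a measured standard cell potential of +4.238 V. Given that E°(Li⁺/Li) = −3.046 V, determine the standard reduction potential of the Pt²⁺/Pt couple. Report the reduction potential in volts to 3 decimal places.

In the reaction as written the Pt²⁺/Pt couple is reduced (cathode) and Li⁺/Li is oxidized (anode), so E°cell = E°(Pt²⁺/Pt) − E°(Li⁺/Li).
E°(Pt²⁺/Pt) = E°cell + E°(anode) = +4.238 + (−3.046) = +1.192 V.

+1.192 V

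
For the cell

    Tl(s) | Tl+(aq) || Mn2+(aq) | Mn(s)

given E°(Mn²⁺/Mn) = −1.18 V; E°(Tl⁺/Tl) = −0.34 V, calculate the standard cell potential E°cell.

By convention the left-hand electrode in cell notation is the anode (oxidation) and the right-hand electrode is the cathode (reduction).
E°cell = E°(right) − E°(left) = −1.18 − (−0.34) = −0.84 V.
The negative sign shows that, as written, the cell would require an external voltage to drive the reaction.

−0.84 V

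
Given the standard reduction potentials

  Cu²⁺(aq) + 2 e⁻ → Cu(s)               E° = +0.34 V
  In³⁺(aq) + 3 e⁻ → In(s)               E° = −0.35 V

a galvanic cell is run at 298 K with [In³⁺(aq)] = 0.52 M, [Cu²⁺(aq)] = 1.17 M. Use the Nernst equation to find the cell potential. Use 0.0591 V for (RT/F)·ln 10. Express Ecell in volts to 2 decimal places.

Since E°(Cu²⁺/Cu) > E°(In³⁺/In), Cu²⁺/Cu serves as the cathode.
E°cell = +0.34 − (−0.35) = +0.69 V, with n = 6 electrons transferred.
For the overall reaction 3 Cu²⁺(aq) + 2 In(s) → 3 Cu(s) + 2 In³⁺(aq), Q = [In³⁺(aq)]^2 / [Cu²⁺(aq)]^3 = 0.169, giving log Q = −0.773.
By the Nernst equation, E = +0.69 − (0.0591/6)·(−0.773) = +0.70 V.

+0.70 V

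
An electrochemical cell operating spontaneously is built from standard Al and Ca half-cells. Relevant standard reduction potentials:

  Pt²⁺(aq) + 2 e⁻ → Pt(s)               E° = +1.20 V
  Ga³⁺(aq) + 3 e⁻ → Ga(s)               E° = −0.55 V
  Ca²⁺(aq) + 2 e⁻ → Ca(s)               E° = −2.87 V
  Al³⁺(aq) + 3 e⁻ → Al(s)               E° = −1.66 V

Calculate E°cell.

Of the two couples in this cell, the one with the more positive reduction potential is reduced at the cathode: here that is Al³⁺/Al (−1.66 V); Ca²⁺/Ca (−2.87 V) is the anode.
E°cell = E°(cathode) − E°(anode) = −1.66 − (−2.87) = +1.21 V.

+1.21 V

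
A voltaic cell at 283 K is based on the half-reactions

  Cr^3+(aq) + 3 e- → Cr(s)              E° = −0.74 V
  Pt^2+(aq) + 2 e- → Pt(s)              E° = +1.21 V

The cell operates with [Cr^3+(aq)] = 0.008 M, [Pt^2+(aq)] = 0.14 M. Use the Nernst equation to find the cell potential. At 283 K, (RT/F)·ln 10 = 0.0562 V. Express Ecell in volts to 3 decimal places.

+1.965 V

Since E°(Pt²⁺/Pt) > E°(Cr³⁺/Cr), Pt²⁺/Pt serves as the cathode.
The standard potential is +1.21 − (−0.74) = +1.95 V and the balanced reaction transfers n = 6 electrons.
Balancing gives 3 Pt^2+(aq) + 2 Cr(s) → 3 Pt(s) + 2 Cr^3+(aq); hence Q = [Cr^3+(aq)]^2 / [Pt^2+(aq)]^3 = 0.0233 (log Q = −1.632).
E = E° − (0.0562/n)·log Q = +1.95 − (0.0562/6)(−1.632) = +1.965 V.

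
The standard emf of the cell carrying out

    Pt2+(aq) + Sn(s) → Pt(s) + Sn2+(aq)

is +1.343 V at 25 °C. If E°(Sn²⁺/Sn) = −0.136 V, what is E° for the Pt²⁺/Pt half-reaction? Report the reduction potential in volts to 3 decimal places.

In the reaction as written the Pt²⁺/Pt couple is reduced (cathode) and Sn²⁺/Sn is oxidized (anode), so E°cell = E°(Pt²⁺/Pt) − E°(Sn²⁺/Sn).
E°(Pt²⁺/Pt) = E°cell + E°(anode) = +1.343 + (−0.136) = +1.207 V.

+1.207 V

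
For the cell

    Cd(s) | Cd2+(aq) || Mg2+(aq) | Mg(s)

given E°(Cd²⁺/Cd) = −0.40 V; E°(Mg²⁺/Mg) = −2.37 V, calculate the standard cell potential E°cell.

−1.97 V

By convention the left-hand electrode in cell notation is the anode (oxidation) and the right-hand electrode is the cathode (reduction).
E°cell = E°(right) − E°(left) = −2.37 − (−0.40) = −1.97 V.
The negative sign shows that, as written, the cell would require an external voltage to drive the reaction.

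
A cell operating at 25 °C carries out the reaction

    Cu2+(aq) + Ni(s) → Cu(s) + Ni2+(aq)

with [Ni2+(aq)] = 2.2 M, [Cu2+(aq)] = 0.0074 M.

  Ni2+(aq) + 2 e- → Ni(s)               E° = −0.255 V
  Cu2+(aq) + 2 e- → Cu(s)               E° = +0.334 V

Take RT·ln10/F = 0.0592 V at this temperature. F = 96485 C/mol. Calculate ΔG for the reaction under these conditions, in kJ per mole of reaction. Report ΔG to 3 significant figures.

−99.5 kJ/mol

The standard cell potential is +0.334 − (−0.255) = +0.589 V, with n = 2 electrons in the balanced equation.
The reaction quotient is [Ni2+(aq)] / [Cu2+(aq)] = 297; by Nernst, E = +0.589 − (0.0592/2)(2.473) = +0.5158 V.
ΔG = −nFE = −(2)(96485)(+0.5158) J/mol = −99.5 kJ/mol.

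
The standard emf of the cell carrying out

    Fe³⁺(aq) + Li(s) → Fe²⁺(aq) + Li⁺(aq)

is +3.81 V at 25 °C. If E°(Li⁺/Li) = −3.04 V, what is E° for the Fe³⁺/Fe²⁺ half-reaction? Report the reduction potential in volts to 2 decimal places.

In the reaction as written the Fe³⁺/Fe²⁺ couple is reduced (cathode) and Li⁺/Li is oxidized (anode), so E°cell = E°(Fe³⁺/Fe²⁺) − E°(Li⁺/Li).
E°(Fe³⁺/Fe²⁺) = E°cell + E°(anode) = +3.81 + (−3.04) = +0.77 V.

+0.77 V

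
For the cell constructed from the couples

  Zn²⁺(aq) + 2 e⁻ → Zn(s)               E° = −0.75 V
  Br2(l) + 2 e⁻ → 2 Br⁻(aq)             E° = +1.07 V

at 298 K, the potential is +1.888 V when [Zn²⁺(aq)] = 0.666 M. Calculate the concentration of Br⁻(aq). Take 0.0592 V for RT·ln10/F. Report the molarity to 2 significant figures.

0.087 M

Br₂/Br⁻ is the cathode (higher E°); E°cell = +1.07 − (−0.75) = +1.82 V with n = 2.
From the Nernst equation, log Q = n(E° − E)/0.0592 = 2·(+1.82 − (+1.888))/0.0592 = −2.297.
Balancing electrons gives Br2(l) + Zn(s) → 2 Br⁻(aq) + Zn²⁺(aq); thus Q = [Br⁻(aq)]^2·[Zn²⁺(aq)].
Isolating [Br⁻(aq)] in Q = 10^{−2.297} yields log [Br⁻(aq)] = −1.060, i.e. 0.087 M.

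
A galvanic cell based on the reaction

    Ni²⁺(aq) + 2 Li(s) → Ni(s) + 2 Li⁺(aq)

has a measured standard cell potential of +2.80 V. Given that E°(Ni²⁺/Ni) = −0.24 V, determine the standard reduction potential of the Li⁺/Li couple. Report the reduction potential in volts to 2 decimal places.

In the reaction as written the Ni²⁺/Ni couple is reduced (cathode) and Li⁺/Li is oxidized (anode), so E°cell = E°(Ni²⁺/Ni) − E°(Li⁺/Li).
E°(Li⁺/Li) = E°(cathode) − E°cell = −0.24 − (+2.80) = −3.04 V.

−3.04 V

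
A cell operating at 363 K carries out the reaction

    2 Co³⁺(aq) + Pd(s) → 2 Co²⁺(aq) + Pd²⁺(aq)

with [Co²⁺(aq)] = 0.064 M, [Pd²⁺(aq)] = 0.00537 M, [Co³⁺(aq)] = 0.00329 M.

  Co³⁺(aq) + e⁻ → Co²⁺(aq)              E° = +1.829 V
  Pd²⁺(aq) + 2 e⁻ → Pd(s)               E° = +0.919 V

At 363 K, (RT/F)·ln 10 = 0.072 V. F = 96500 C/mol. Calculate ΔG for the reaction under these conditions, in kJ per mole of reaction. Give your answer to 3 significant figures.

With Co³⁺/Co²⁺ reduced at the cathode, E°cell = +1.829 − (+0.919) = +0.910 V and n = 2.
The reaction quotient is ([Co²⁺(aq)]^2·[Pd²⁺(aq)]) / [Co³⁺(aq)]^2 = 2.03; by Nernst, E = +0.910 − (0.072/2)(0.308) = +0.8989 V.
Finally ΔG = −nFE = −(2)(96500 C/mol)(+0.8989 V) = −173 kJ/mol.

−173 kJ/mol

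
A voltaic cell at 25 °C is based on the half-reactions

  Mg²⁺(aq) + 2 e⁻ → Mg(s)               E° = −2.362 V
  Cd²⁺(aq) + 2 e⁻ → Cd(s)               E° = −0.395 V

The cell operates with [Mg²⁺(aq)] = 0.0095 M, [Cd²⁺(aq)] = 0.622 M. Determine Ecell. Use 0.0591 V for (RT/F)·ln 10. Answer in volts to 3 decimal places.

The Cd²⁺/Cd couple has the more positive E°, so it is the cathode; Mg²⁺/Mg is the anode.
E°cell = −0.395 − (−2.362) = +1.967 V, with n = 2 electrons transferred.
The balanced reaction is Cd²⁺(aq) + Mg(s) → Cd(s) + Mg²⁺(aq), so Q = [Mg²⁺(aq)] / [Cd²⁺(aq)] = 0.0153 and log Q = −1.816.
By the Nernst equation, E = +1.967 − (0.0591/2)·(−1.816) = +2.021 V.

+2.021 V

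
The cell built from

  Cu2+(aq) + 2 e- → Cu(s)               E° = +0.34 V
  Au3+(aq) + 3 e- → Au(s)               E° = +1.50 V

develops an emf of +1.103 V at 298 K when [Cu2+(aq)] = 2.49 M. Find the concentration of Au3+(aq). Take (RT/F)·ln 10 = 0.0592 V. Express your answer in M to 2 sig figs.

The Au³⁺/Au couple has the larger reduction potential, so it is the cathode: E°cell = +1.50 − (+0.34) = +1.16 V and n = 6.
Rearranging E = E° − (0.0592/n)·log Q gives log Q = 6(+1.16 − (+1.103))/0.0592 = 5.777.
Balancing electrons gives 2 Au3+(aq) + 3 Cu(s) → 2 Au(s) + 3 Cu2+(aq); thus Q = [Cu2+(aq)]^3 / [Au3+(aq)]^2.
Substituting the known concentrations and solving, log [Au3+(aq)] = −2.294 and [Au3+(aq)] = 0.0051 M.

0.0051 M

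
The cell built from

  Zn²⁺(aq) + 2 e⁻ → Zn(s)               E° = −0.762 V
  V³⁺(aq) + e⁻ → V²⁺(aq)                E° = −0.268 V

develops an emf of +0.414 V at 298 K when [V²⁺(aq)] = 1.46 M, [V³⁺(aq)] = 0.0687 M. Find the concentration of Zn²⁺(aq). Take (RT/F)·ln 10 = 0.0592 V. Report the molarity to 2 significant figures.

The V³⁺/V²⁺ couple has the larger reduction potential, so it is the cathode: E°cell = −0.268 − (−0.762) = +0.494 V and n = 2.
Rearranging E = E° − (0.0592/n)·log Q gives log Q = 2(+0.494 − (+0.414))/0.0592 = 2.703.
For 2 V³⁺(aq) + Zn(s) → 2 V²⁺(aq) + Zn²⁺(aq), the reaction quotient is Q = ([V²⁺(aq)]^2·[Zn²⁺(aq)]) / [V³⁺(aq)]^2.
Isolating [Zn²⁺(aq)] in Q = 10^{2.703} yields log [Zn²⁺(aq)] = 0.048, i.e. 1.1 M.

1.1 M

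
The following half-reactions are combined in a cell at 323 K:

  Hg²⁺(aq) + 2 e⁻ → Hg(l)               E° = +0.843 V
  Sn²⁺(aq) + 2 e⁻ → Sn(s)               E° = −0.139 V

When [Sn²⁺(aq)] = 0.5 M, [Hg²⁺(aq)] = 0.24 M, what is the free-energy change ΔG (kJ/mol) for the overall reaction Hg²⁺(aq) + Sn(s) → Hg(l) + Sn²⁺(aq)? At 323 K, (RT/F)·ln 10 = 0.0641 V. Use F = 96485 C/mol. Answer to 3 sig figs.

−188 kJ/mol

With Hg²⁺/Hg reduced at the cathode, E°cell = +0.843 − (−0.139) = +0.982 V and n = 2.
Here Q = [Sn²⁺(aq)] / [Hg²⁺(aq)] = 2.08 (log Q = 0.319), giving E = +0.982 − (0.0641/2)·(0.319) = +0.9718 V.
Finally ΔG = −nFE = −(2)(96485 C/mol)(+0.9718 V) = −188 kJ/mol.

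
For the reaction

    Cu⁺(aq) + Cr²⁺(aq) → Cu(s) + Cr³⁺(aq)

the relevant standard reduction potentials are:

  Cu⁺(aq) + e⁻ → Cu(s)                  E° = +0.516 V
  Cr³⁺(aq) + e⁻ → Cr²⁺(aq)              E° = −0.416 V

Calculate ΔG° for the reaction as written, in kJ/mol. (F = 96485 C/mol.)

−89.9 kJ/mol

In the reaction as written Cu⁺(aq) is reduced, so the Cu⁺/Cu couple is the cathode and Cr³⁺/Cr²⁺ is the anode.
E°cell = +0.516 − (−0.416) = +0.932 V; balancing electrons gives n = 1.
ΔG° = −nFE°cell = −(1)(96485)(+0.932) J/mol = −89.9 kJ/mol.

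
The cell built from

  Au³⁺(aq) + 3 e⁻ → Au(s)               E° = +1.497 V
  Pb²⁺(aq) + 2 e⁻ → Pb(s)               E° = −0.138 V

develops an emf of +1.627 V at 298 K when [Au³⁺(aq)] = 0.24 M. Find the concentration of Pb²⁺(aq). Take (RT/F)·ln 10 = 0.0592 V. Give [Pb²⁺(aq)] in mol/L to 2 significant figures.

0.72 M

Au³⁺/Au is the cathode (higher E°); E°cell = +1.497 − (−0.138) = +1.635 V with n = 6.
From the Nernst equation, log Q = n(E° − E)/0.0592 = 6·(+1.635 − (+1.627))/0.0592 = 0.811.
Balancing electrons gives 2 Au³⁺(aq) + 3 Pb(s) → 2 Au(s) + 3 Pb²⁺(aq); thus Q = [Pb²⁺(aq)]^3 / [Au³⁺(aq)]^2.
Isolating [Pb²⁺(aq)] in Q = 10^{0.811} yields log [Pb²⁺(aq)] = −0.143, i.e. 0.72 M.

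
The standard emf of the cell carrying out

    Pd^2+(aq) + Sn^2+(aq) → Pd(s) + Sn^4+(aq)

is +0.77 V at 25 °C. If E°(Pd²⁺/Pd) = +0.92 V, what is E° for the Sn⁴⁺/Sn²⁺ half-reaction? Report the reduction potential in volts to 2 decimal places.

+0.15 V

In the reaction as written the Pd²⁺/Pd couple is reduced (cathode) and Sn⁴⁺/Sn²⁺ is oxidized (anode), so E°cell = E°(Pd²⁺/Pd) − E°(Sn⁴⁺/Sn²⁺).
E°(Sn⁴⁺/Sn²⁺) = E°(cathode) − E°cell = +0.92 − (+0.77) = +0.15 V.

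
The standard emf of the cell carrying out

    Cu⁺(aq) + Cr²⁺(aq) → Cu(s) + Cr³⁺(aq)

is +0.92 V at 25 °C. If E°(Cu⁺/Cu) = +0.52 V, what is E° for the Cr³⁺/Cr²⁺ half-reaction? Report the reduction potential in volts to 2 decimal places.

In the reaction as written the Cu⁺/Cu couple is reduced (cathode) and Cr³⁺/Cr²⁺ is oxidized (anode), so E°cell = E°(Cu⁺/Cu) − E°(Cr³⁺/Cr²⁺).
E°(Cr³⁺/Cr²⁺) = E°(cathode) − E°cell = +0.52 − (+0.92) = −0.40 V.

−0.40 V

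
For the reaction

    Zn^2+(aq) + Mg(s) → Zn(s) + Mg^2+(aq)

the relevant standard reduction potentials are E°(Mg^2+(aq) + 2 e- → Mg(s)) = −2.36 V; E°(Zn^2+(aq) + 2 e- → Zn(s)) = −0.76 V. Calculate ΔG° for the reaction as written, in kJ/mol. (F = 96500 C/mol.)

−309 kJ/mol

In the reaction as written Zn^2+(aq) is reduced, so the Zn²⁺/Zn couple is the cathode and Mg²⁺/Mg is the anode.
E°cell = −0.76 − (−2.36) = +1.60 V; balancing electrons gives n = 2.
ΔG° = −nFE°cell = −(2)(96500)(+1.60) J/mol = −309 kJ/mol.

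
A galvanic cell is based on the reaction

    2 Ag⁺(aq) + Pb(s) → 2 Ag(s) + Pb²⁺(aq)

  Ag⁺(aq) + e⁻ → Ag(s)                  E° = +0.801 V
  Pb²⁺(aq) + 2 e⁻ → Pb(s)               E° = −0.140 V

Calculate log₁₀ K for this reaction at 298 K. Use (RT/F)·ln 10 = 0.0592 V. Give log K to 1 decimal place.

log K = 31.8

The Ag⁺/Ag couple is reduced (cathode); E°cell = +0.801 − (−0.140) = +0.941 V with n = 2.
At equilibrium E = 0, so log K = nE°cell / 0.0592 = (2)(+0.941) / 0.0592 = 31.8.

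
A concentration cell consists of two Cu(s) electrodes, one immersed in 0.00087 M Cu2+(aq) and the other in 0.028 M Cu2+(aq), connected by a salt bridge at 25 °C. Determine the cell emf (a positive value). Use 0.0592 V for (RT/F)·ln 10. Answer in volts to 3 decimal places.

For a concentration cell E°cell = 0, since both electrodes use the same couple.
The compartment with the higher Cu2+(aq) concentration (0.028 M) acts as the cathode; ions are reduced there and produced at the dilute (0.00087 M) anode.
With n = 2, Ecell = −(0.0592/2)·log([dilute]/[conc]) = −(0.0592/2)·log(0.00087/0.028) = +0.045 V.

0.045 V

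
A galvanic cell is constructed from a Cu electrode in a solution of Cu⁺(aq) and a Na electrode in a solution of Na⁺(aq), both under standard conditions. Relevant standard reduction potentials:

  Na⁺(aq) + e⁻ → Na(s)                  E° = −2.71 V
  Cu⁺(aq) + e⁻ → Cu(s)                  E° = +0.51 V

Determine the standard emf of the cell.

The Cu⁺/Cu couple has the higher E°, so Cu ion is reduced (cathode) and Na is oxidized (anode).
E°cell = E°(cathode) − E°(anode) = +0.51 − (−2.71) = +3.22 V.

+3.22 V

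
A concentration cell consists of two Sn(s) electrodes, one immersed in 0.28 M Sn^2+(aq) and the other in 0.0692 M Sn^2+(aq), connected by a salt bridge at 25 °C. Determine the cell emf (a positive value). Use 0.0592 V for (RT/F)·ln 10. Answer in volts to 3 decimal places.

For a concentration cell E°cell = 0, since both electrodes use the same couple.
The compartment with the higher Sn^2+(aq) concentration (0.28 M) acts as the cathode; ions are reduced there and produced at the dilute (0.0692 M) anode.
With n = 2, Ecell = −(0.0592/2)·log([dilute]/[conc]) = −(0.0592/2)·log(0.0692/0.28) = +0.018 V.

0.018 V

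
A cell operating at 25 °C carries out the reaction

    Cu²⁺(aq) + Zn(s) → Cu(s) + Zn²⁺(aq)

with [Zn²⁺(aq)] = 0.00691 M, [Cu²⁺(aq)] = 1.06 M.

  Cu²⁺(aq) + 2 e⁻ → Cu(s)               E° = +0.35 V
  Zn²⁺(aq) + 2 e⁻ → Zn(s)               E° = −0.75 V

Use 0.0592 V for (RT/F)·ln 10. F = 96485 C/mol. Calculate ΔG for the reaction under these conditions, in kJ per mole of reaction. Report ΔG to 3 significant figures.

With Cu²⁺/Cu reduced at the cathode, E°cell = +0.35 − (−0.75) = +1.10 V and n = 2.
The reaction quotient is [Zn²⁺(aq)] / [Cu²⁺(aq)] = 0.00652; by Nernst, E = +1.10 − (0.0592/2)(−2.186) = +1.1647 V.
ΔG = −nFE = −(2)(96485)(+1.1647) J/mol = −225 kJ/mol.

−225 kJ/mol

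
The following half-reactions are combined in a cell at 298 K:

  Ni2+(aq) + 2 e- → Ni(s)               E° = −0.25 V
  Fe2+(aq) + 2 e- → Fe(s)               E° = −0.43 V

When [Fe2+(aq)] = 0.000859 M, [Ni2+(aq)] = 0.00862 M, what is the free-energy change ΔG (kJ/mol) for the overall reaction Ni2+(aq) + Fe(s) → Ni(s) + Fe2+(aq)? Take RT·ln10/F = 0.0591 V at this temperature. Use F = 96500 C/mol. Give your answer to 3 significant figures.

−40.5 kJ/mol

The standard cell potential is −0.25 − (−0.43) = +0.18 V, with n = 2 electrons in the balanced equation.
Q = [Fe2+(aq)] / [Ni2+(aq)] = 0.0997, so log Q = −1.002 and E = +0.18 − (0.0591/2)(−1.002) = +0.2096 V.
ΔG = −nFE = −(2)(96500)(+0.2096) J/mol = −40.5 kJ/mol.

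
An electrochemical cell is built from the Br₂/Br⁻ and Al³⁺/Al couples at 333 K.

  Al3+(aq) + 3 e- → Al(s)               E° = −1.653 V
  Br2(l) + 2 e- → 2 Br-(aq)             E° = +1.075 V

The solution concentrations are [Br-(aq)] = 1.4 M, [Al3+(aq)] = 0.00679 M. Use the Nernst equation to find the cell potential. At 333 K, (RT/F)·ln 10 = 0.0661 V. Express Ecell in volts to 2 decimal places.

Since E°(Br₂/Br⁻) > E°(Al³⁺/Al), Br₂/Br⁻ serves as the cathode.
The standard potential is +1.075 − (−1.653) = +2.728 V and the balanced reaction transfers n = 6 electrons.
Balancing gives 3 Br2(l) + 2 Al(s) → 6 Br-(aq) + 2 Al3+(aq); hence Q = [Br-(aq)]^6·[Al3+(aq)]^2 = 0.000347 (log Q = −3.459).
Applying E = E° − (RT ln10/nF)·log Q gives +2.728 − (0.0661/6)(−3.459) = +2.77 V.

+2.77 V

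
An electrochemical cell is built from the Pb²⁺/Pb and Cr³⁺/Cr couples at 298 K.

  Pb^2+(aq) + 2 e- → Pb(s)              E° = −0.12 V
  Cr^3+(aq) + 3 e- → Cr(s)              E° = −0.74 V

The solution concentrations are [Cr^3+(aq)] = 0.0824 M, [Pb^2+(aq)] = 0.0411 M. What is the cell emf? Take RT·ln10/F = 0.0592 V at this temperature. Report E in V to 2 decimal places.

Pb²⁺/Pb is reduced (cathode, E° = −0.12 V) and Cr³⁺/Cr is oxidized (anode).
E°cell = E°cat − E°an = −0.12 − (−0.74) = +0.62 V; n = 6.
Balancing gives 3 Pb^2+(aq) + 2 Cr(s) → 3 Pb(s) + 2 Cr^3+(aq); hence Q = [Cr^3+(aq)]^2 / [Pb^2+(aq)]^3 = 97.8 (log Q = 1.990).
Applying E = E° − (RT ln10/nF)·log Q gives +0.62 − (0.0592/6)(1.990) = +0.60 V.

+0.60 V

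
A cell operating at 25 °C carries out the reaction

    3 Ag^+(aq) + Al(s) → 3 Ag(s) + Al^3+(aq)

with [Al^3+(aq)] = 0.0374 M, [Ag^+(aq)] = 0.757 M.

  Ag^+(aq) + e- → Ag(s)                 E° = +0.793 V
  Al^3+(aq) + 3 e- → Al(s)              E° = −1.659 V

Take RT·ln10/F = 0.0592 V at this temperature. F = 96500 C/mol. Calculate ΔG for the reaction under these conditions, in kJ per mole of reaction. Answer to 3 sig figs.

−716 kJ/mol

The standard cell potential is +0.793 − (−1.659) = +2.452 V, with n = 3 electrons in the balanced equation.
The reaction quotient is [Al^3+(aq)] / [Ag^+(aq)]^3 = 0.0862; by Nernst, E = +2.452 − (0.0592/3)(−1.064) = +2.4730 V.
Then ΔG = −nFE = −3 × 96500 × +2.4730 J/mol = −716 kJ/mol.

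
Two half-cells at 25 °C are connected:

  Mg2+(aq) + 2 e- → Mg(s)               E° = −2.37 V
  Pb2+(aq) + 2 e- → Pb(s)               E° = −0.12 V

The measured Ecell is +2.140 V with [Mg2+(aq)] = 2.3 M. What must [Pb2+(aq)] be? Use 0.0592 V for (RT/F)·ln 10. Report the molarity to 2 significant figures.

Pb²⁺/Pb is the cathode (higher E°); E°cell = −0.12 − (−2.37) = +2.25 V with n = 2.
Rearranging E = E° − (0.0592/n)·log Q gives log Q = 2(+2.25 − (+2.140))/0.0592 = 3.716.
Balancing electrons gives Pb2+(aq) + Mg(s) → Pb(s) + Mg2+(aq); thus Q = [Mg2+(aq)] / [Pb2+(aq)].
Solving for the unknown gives log [Pb2+(aq)] = −3.354, so [Pb2+(aq)] ≈ 0.00044 M.

0.00044 M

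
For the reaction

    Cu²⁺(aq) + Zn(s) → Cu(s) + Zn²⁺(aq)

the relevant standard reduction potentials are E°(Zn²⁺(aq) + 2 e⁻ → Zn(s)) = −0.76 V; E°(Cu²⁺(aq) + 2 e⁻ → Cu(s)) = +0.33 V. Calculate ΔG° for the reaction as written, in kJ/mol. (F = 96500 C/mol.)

In the reaction as written Cu²⁺(aq) is reduced, so the Cu²⁺/Cu couple is the cathode and Zn²⁺/Zn is the anode.
E°cell = +0.33 − (−0.76) = +1.09 V; balancing electrons gives n = 2.
ΔG° = −nFE°cell = −(2)(96500)(+1.09) J/mol = −210 kJ/mol.

−210 kJ/mol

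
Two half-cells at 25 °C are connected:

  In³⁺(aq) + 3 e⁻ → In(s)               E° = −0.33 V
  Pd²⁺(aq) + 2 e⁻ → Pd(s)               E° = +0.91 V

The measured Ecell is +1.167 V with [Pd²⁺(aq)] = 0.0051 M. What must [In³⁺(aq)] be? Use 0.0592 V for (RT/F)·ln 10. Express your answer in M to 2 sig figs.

1.8 M

The Pd²⁺/Pd couple has the larger reduction potential, so it is the cathode: E°cell = +0.91 − (−0.33) = +1.24 V and n = 6.
From the Nernst equation, log Q = n(E° − E)/0.0592 = 6·(+1.24 − (+1.167))/0.0592 = 7.399.
Balancing electrons gives 3 Pd²⁺(aq) + 2 In(s) → 3 Pd(s) + 2 In³⁺(aq); thus Q = [In³⁺(aq)]^2 / [Pd²⁺(aq)]^3.
Solving for the unknown gives log [In³⁺(aq)] = 0.261, so [In³⁺(aq)] ≈ 1.8 M.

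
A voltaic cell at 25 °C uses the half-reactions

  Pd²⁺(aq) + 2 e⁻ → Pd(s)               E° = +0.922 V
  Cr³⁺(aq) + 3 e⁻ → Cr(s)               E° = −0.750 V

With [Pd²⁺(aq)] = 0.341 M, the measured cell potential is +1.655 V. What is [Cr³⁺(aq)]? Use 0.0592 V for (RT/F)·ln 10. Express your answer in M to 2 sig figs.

The Pd²⁺/Pd couple has the larger reduction potential, so it is the cathode: E°cell = +0.922 − (−0.750) = +1.672 V and n = 6.
From the Nernst equation, log Q = n(E° − E)/0.0592 = 6·(+1.672 − (+1.655))/0.0592 = 1.723.
Balancing electrons gives 3 Pd²⁺(aq) + 2 Cr(s) → 3 Pd(s) + 2 Cr³⁺(aq); thus Q = [Cr³⁺(aq)]^2 / [Pd²⁺(aq)]^3.
Solving for the unknown gives log [Cr³⁺(aq)] = 0.161, so [Cr³⁺(aq)] ≈ 1.4 M.

1.4 M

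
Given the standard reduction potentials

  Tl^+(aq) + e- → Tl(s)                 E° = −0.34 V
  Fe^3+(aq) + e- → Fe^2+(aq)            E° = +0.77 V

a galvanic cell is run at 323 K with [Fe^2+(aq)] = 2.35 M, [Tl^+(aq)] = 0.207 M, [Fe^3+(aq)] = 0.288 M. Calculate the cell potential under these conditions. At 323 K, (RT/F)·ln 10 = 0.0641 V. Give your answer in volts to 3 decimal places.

Since E°(Fe³⁺/Fe²⁺) > E°(Tl⁺/Tl), Fe³⁺/Fe²⁺ serves as the cathode.
E°cell = +0.77 − (−0.34) = +1.11 V, with n = 1 electron transferred.
The balanced reaction is Fe^3+(aq) + Tl(s) → Fe^2+(aq) + Tl^+(aq), so Q = ([Fe^2+(aq)]·[Tl^+(aq)]) / [Fe^3+(aq)] = 1.69 and log Q = 0.228.
E = E° − (0.0641/n)·log Q = +1.11 − (0.0641/1)(0.228) = +1.095 V.

+1.095 V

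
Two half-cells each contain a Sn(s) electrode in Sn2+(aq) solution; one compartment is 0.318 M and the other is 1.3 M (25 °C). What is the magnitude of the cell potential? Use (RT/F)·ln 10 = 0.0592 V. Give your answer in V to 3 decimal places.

0.018 V

For a concentration cell E°cell = 0, since both electrodes use the same couple.
The compartment with the higher Sn2+(aq) concentration (1.3 M) acts as the cathode; ions are reduced there and produced at the dilute (0.318 M) anode.
With n = 2, Ecell = −(0.0592/2)·log([dilute]/[conc]) = −(0.0592/2)·log(0.318/1.3) = +0.018 V.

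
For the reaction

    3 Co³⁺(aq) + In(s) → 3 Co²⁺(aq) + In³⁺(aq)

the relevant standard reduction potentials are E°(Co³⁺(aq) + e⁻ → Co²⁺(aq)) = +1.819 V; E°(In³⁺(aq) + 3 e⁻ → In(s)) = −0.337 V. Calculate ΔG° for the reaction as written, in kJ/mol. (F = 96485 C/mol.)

−624 kJ/mol

In the reaction as written Co³⁺(aq) is reduced, so the Co³⁺/Co²⁺ couple is the cathode and In³⁺/In is the anode.
E°cell = +1.819 − (−0.337) = +2.156 V; balancing electrons gives n = 3.
ΔG° = −nFE°cell = −(3)(96485)(+2.156) J/mol = −624 kJ/mol.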